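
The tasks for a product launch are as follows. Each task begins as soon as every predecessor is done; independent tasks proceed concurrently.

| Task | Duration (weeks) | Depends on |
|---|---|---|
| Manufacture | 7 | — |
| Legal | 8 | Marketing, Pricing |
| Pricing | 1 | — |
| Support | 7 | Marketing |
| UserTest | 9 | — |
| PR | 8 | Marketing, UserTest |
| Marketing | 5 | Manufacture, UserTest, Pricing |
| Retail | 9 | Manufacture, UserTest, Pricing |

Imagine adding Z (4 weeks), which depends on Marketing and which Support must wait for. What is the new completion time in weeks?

Originally the job takes 22 weeks.
With Z inserted, Support now waits for max(Marketing, Z).
New critical path: UserTest→Marketing→Z→Support = 9+5+4+7 = 25 ⇒ 25 weeks.

25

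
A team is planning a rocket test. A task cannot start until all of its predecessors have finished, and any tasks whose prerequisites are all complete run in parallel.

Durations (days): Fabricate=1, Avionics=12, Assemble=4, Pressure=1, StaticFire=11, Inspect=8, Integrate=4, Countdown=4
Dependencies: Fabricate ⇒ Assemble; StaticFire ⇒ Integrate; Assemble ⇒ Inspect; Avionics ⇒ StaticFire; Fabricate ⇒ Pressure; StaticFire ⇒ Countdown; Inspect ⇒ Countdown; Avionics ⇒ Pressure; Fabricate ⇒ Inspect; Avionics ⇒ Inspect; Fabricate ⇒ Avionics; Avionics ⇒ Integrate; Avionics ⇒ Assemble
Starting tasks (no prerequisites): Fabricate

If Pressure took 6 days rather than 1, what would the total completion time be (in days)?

29

As given, the longest chain is Fabricate→Avionics→Assemble→Inspect→Countdown = 1+12+4+8+4 = 29, so the finish is 29 days.
Pressure is off the critical path — its longest chain is 14 days, giving 15 of slack.
The critical path is still Fabricate→Avionics→Assemble→Inspect→Countdown; finish is now 29 days.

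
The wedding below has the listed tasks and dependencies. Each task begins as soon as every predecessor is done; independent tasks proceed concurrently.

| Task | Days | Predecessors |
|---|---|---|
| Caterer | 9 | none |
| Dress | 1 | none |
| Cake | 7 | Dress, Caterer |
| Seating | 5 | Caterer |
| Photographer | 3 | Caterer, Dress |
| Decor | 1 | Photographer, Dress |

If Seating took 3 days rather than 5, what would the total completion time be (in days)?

16

Baseline: Caterer→Cake = 9+7 = 16 → 16 days.
Seating has 2 days of float (longest path through it is 14).
No other chain overtakes it, so the finish is 16 days.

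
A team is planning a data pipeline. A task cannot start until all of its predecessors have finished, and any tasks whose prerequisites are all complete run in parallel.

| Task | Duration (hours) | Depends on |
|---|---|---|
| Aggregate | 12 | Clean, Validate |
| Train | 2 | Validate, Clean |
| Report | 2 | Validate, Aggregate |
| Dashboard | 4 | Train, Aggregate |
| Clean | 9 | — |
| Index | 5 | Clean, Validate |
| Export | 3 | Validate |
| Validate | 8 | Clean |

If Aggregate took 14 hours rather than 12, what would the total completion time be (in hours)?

Baseline: Clean→Validate→Aggregate→Dashboard = 9+8+12+4 = 33 → 33 hours.
Aggregate lies on that path, so at 14 hours the path becomes 35 hours.
That remains the longest chain; total 35 hours.

35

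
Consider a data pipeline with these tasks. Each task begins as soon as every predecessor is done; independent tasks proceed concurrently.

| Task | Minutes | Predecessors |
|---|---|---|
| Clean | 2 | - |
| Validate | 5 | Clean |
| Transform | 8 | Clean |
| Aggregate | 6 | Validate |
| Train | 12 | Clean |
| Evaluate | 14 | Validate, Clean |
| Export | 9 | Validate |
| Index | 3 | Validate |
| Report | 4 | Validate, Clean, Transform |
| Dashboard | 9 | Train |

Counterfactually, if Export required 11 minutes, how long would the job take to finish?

23

Actual critical path: Clean→Train→Dashboard = 2+12+9 = 23 ⇒ 23 minutes.
Export is off the critical path — its longest chain is 16 minutes, giving 7 of slack.
That remains the longest chain; total 23 minutes.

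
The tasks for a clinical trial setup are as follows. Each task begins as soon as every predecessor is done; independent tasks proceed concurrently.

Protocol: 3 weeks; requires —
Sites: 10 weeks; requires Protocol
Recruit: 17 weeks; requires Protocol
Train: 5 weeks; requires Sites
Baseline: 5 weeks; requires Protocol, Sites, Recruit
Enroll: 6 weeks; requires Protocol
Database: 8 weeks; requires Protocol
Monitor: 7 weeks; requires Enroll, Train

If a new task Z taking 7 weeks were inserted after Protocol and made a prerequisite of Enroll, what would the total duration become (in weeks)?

25

Originally the schedule takes 25 weeks.
With Z inserted, Enroll now waits for max(Protocol, Z).
New critical path: Protocol→Sites→Train→Monitor = 3+10+5+7 = 25 ⇒ 25 weeks.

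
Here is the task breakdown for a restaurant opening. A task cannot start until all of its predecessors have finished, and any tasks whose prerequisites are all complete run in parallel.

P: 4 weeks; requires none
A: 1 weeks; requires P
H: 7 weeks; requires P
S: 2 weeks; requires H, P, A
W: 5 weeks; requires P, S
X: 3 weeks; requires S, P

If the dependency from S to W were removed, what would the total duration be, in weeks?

16

With the dependency in place, P→H→S→W = 4+7+2+5 = 18 sets the finish at 18 weeks.
Without S→W, W's earliest start moves from 13 to 4.
The longest chain is now P→H→S→X = 4+7+2+3 = 16, so the plan takes 16 weeks.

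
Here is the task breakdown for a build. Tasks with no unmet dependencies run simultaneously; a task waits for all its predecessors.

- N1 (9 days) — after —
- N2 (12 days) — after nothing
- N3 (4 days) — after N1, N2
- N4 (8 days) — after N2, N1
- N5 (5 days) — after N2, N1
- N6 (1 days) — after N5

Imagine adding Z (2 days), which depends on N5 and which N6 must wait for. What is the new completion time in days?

20

Originally the project takes 20 days.
With Z inserted, N6 now waits for max(N5, Z).
New critical path: N2→N4 = 12+8 = 20 ⇒ 20 days.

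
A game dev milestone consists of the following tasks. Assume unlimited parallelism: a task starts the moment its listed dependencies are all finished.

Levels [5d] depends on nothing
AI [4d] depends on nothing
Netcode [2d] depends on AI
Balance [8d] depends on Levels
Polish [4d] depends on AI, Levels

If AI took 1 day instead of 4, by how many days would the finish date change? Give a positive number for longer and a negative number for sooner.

0

Actual critical path: Levels→Balance = 5+8 = 13 ⇒ 13 days.
The longest path through AI is only 8 days, so AI has float 5.
No other chain overtakes it, so the finish is 13 days.
Change in finish: 13 − 13 = +0 days.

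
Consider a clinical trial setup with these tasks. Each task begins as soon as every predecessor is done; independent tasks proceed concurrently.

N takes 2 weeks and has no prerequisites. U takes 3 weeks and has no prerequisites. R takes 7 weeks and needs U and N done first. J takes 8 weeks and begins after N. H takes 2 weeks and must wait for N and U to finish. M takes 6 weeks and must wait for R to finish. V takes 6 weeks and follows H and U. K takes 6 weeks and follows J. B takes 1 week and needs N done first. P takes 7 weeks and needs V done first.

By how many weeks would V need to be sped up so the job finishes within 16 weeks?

Current finish: 18 weeks; target: 16.
V is on every critical path, so each week cut from V cuts the finish by one (this holds down to a finish of 16).
Need 18 − 16 = 2 weeks off V → V becomes 4 weeks, finish becomes 16.

2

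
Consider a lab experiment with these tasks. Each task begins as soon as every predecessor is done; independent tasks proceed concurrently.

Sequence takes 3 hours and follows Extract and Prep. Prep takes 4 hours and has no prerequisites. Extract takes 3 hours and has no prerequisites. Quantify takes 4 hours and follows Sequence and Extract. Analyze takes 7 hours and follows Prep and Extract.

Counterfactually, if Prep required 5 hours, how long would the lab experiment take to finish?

As given, the longest chain is Prep→Sequence→Quantify = 4+3+4 = 11, so the finish is 11 hours.
Since Prep is critical, the +1 change carries straight to that chain (now 12 hours).
No other chain overtakes it, so the finish is 12 hours.

12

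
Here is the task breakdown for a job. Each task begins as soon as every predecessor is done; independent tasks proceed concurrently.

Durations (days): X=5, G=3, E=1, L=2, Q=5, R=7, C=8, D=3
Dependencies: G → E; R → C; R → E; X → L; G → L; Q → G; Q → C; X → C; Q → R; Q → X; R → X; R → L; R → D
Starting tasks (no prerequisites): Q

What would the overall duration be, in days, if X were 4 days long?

24

Critical path before the change: Q→R→X→C = 5+7+5+8 = 25 giving 25 days.
X is on the critical path; changing it to 4 makes that path 24 days.
No other chain overtakes it, so the finish is 24 days.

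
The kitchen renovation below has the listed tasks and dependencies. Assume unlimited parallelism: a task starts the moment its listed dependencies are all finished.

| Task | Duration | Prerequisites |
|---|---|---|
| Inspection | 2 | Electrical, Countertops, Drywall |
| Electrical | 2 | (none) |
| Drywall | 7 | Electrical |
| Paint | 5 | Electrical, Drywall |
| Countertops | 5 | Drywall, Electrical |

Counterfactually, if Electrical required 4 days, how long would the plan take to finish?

18

As given, the longest chain is Electrical→Drywall→Countertops→Inspection = 2+7+5+2 = 16, so the finish is 16 days.
Electrical is on the critical path; changing it to 4 makes that path 18 days.
No other chain overtakes it, so the finish is 18 days.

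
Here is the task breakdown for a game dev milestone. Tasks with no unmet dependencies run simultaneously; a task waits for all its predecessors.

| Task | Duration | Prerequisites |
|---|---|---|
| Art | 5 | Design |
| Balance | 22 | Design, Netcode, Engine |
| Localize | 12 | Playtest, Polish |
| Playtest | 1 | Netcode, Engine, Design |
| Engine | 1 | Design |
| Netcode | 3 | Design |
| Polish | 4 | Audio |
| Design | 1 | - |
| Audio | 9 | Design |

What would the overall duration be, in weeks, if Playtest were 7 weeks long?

The binding path is Design→Audio→Polish→Localize = 1+9+4+12 = 26; finish at 26 weeks.
Playtest is off the critical path — its longest chain is 17 weeks, giving 9 of slack.
No other chain overtakes it, so the finish is 26 weeks.

26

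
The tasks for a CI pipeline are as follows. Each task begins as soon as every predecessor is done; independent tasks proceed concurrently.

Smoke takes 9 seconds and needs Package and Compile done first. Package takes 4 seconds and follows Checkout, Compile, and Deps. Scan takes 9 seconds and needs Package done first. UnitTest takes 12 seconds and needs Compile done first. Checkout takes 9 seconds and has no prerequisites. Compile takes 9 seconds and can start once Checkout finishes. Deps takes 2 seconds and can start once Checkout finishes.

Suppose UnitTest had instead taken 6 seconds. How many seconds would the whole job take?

Baseline: Checkout→Compile→Package→Scan = 9+9+4+9 = 31 → 31 seconds.
The longest path through UnitTest is only 30 seconds, so UnitTest has float 1.
The critical path is still Checkout→Compile→Package→Scan; finish is now 31 seconds.

31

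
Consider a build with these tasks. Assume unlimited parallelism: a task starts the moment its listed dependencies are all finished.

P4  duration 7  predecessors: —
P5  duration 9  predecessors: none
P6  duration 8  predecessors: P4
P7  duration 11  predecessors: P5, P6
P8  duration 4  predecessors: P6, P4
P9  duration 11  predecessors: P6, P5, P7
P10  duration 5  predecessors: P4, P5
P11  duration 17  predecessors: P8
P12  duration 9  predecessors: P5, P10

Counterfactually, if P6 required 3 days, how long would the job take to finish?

32

Actual critical path: P4→P6→P7→P9 = 7+8+11+11 = 37 ⇒ 37 days.
Since P6 is critical, the -5 change carries straight to that chain (now 32 days).
No other chain overtakes it, so the finish is 32 days.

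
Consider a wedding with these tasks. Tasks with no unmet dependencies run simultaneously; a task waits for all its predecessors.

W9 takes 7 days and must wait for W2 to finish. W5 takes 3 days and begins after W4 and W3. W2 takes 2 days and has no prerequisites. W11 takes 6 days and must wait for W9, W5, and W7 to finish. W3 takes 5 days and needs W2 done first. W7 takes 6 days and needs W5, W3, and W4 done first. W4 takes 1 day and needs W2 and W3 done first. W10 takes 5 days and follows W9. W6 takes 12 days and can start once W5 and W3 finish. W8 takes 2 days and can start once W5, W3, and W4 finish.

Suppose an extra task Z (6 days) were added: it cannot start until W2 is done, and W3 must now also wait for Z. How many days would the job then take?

29

Originally the job takes 23 days.
With Z inserted, W3 now waits for max(W2, Z).
New critical path: W2→Z→W3→W4→W5→W6 = 2+6+5+1+3+12 = 29 ⇒ 29 days.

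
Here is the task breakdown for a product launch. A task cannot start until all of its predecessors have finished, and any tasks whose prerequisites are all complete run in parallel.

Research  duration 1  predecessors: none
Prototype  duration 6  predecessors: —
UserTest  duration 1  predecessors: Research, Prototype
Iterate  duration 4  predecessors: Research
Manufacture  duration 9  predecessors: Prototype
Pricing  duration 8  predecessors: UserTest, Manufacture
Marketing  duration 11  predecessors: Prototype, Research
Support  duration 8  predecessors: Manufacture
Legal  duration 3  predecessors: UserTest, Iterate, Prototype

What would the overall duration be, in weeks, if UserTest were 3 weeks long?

The binding path is Prototype→Manufacture→Pricing = 6+9+8 = 23; finish at 23 weeks.
The longest path through UserTest is only 15 weeks, so UserTest has float 8.
That remains the longest chain; total 23 weeks.

23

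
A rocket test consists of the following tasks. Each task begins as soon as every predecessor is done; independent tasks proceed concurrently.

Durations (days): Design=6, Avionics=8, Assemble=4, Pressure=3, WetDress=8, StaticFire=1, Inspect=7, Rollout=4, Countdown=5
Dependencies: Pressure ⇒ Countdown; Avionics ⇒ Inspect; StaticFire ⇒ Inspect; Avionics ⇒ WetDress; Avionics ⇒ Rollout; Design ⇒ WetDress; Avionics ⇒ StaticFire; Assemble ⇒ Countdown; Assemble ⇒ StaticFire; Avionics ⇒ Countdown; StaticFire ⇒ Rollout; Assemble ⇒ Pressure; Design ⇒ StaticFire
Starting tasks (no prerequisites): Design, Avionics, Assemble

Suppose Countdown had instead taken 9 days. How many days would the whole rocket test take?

17

As given, the longest chain is Avionics→WetDress = 8+8 = 16, so the finish is 16 days.
The longest path through Countdown is only 13 days, so Countdown has float 3.
The binding chain switches to Avionics→Countdown = 8+9 = 17; finish 17 days.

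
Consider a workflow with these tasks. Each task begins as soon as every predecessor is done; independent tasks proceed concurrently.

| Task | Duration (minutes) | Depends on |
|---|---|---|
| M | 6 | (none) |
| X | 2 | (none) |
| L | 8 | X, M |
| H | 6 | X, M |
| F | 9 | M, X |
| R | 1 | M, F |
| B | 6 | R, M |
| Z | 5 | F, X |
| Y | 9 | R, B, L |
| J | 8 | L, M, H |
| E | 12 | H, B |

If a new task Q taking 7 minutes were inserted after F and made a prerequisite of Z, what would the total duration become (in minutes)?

Originally the project takes 34 minutes.
With Q inserted, Z now waits for max(F, X, Q).
New critical path: M→F→R→B→E = 6+9+1+6+12 = 34 ⇒ 34 minutes.

34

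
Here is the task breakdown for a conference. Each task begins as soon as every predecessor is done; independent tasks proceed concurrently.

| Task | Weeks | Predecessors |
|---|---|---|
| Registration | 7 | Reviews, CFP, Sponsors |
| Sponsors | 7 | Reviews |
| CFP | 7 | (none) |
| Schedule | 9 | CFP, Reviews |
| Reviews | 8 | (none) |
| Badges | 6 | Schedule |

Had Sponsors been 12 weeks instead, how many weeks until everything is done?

27

Baseline: Reviews→Schedule→Badges = 8+9+6 = 23 → 23 weeks.
Sponsors has 1 week of float (longest path through it is 22).
The binding chain switches to Reviews→Sponsors→Registration = 8+12+7 = 27; finish 27 weeks.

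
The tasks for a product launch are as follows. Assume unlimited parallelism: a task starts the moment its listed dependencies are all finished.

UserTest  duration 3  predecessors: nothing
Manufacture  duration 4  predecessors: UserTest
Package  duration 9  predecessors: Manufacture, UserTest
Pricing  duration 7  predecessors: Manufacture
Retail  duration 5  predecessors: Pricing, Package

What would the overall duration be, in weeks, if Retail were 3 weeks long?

19

Critical path before the change: UserTest→Manufacture→Package→Retail = 3+4+9+5 = 21 giving 21 weeks.
Retail is on the critical path; changing it to 3 makes that path 19 weeks.
That remains the longest chain; total 19 weeks.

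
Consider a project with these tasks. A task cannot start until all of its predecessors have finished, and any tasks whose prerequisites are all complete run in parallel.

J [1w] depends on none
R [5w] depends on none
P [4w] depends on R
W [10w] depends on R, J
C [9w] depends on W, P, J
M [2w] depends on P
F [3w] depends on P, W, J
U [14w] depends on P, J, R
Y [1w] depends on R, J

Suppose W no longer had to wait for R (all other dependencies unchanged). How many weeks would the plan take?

23

With the dependency in place, R→W→C = 5+10+9 = 24 sets the finish at 24 weeks.
Without R→W, W's earliest start moves from 5 to 1.
New critical path: R→P→U = 5+4+14 = 23 ⇒ 23 weeks.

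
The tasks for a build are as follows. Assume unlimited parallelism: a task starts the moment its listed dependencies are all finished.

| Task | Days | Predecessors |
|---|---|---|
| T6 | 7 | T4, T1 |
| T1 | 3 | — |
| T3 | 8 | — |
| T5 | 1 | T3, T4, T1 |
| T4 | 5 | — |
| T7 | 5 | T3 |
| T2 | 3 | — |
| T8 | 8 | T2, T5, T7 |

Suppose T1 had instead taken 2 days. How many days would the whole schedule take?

Baseline: T3→T7→T8 = 8+5+8 = 21 → 21 days.
T1 is off the critical path — its longest chain is 12 days, giving 9 of slack.
That remains the longest chain; total 21 days.

21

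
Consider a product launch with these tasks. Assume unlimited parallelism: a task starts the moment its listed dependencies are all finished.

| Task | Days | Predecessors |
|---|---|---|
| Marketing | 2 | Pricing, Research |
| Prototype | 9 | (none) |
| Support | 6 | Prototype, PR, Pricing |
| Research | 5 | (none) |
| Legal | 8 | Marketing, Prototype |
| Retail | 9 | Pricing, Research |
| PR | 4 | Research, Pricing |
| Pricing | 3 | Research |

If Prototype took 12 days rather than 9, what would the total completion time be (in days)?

As given, the longest chain is Research→Pricing→Marketing→Legal = 5+3+2+8 = 18, so the finish is 18 days.
Prototype is off the critical path — its longest chain is 17 days, giving 1 of slack.
Now Prototype→Legal = 12+8 = 20 is longest, so the finish becomes 20 days.

20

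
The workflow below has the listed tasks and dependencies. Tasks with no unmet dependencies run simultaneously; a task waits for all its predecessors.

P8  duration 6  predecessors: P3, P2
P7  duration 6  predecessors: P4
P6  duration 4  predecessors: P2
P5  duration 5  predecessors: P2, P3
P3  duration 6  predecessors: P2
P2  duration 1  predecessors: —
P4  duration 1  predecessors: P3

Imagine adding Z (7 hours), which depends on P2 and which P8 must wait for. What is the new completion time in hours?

14

Originally the plan takes 14 hours.
With Z inserted, P8 now waits for max(P3, P2, Z).
New critical path: P2→Z→P8 = 1+7+6 = 14 ⇒ 14 hours.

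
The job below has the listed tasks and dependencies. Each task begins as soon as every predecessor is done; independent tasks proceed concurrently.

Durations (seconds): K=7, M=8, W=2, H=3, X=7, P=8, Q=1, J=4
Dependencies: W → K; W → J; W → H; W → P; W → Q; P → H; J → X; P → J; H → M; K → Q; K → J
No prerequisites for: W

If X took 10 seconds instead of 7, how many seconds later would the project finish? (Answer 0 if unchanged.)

3

The binding path is W→P→J→X = 2+8+4+7 = 21; finish at 21 seconds.
X lies on that path, so at 10 seconds the path becomes 24 seconds.
The critical path is still W→P→J→X; finish is now 24 seconds.
Change in finish: 24 − 21 = +3 seconds.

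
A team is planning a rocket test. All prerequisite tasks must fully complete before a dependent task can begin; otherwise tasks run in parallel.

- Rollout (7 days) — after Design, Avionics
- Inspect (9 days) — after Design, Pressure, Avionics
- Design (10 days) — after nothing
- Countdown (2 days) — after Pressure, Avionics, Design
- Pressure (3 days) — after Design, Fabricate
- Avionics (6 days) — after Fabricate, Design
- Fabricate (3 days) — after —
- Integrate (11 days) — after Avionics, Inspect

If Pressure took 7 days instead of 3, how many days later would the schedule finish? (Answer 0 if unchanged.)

1

Actual critical path: Design→Avionics→Inspect→Integrate = 10+6+9+11 = 36 ⇒ 36 days.
Pressure is off the critical path — its longest chain is 33 days, giving 3 of slack.
Now Design→Pressure→Inspect→Integrate = 10+7+9+11 = 37 is longest, so the finish becomes 37 days.
Change in finish: 37 − 36 = +1 days.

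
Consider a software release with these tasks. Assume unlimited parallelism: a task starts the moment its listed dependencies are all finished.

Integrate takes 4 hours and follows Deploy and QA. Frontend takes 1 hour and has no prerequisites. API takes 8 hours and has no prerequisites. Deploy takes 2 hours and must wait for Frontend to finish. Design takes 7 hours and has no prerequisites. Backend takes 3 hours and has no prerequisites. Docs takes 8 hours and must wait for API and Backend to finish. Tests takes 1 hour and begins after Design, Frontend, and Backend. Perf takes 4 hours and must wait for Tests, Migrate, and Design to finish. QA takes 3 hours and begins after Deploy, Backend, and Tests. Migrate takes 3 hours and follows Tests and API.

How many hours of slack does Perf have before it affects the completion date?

1

Critical path: API→Docs = 8+8 = 16, so the finish is 16 hours.
Longest path through Perf: 15 hours (earliest finish 15, latest finish 16).
Slack of Perf = 12 − 11 = 1 hour.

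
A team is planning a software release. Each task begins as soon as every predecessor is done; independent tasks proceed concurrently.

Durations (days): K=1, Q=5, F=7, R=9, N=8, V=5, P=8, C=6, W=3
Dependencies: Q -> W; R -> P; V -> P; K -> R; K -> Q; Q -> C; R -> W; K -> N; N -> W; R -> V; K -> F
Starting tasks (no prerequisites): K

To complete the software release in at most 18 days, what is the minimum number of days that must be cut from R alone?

Current finish: 23 days; target: 18.
R is on every critical path, so each day cut from R cuts the finish by one (this holds down to a finish of 15).
Need 23 − 18 = 5 days off R → R becomes 4 days, finish becomes 18.

5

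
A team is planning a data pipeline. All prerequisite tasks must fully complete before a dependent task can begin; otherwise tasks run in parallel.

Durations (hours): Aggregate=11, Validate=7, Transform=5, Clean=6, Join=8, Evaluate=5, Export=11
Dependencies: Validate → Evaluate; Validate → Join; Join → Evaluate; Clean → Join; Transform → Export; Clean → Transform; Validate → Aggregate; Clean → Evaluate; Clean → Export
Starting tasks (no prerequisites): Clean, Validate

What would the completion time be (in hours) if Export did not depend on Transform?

20

Original critical path: Clean→Transform→Export = 6+5+11 = 22 ⇒ 22 hours.
Without Transform→Export, Export's earliest start moves from 11 to 6.
The longest chain is now Validate→Join→Evaluate = 7+8+5 = 20, so the project takes 20 hours.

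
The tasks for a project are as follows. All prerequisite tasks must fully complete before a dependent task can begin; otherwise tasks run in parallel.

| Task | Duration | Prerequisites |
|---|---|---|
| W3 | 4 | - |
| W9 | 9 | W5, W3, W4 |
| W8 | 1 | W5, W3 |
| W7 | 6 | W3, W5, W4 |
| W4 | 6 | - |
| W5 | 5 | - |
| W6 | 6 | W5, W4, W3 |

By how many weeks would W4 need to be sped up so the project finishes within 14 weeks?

1

Current finish: 15 weeks; target: 14.
W4 is on every critical path, so each week cut from W4 cuts the finish by one (this holds down to a finish of 14).
Need 15 − 14 = 1 week off W4 → W4 becomes 5 weeks, finish becomes 14.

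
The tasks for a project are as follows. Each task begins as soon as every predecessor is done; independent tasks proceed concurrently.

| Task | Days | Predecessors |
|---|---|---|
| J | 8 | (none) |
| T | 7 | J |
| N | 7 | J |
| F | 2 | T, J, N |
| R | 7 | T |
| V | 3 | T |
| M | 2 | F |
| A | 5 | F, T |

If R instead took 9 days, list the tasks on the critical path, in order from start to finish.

J, T, R

Actual critical path: J→T→R = 8+7+7 = 22 ⇒ 22 days.
Since R is critical, the +2 change carries straight to that chain (now 24 days).
That remains the longest chain; total 24 days.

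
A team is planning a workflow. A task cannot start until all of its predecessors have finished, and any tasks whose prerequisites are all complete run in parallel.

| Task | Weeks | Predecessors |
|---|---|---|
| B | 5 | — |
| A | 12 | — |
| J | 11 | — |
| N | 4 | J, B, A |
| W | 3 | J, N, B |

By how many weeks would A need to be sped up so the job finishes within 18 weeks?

1

Current finish: 19 weeks; target: 18.
A is on every critical path, so each week cut from A cuts the finish by one (this holds down to a finish of 18).
Need 19 − 18 = 1 week off A → A becomes 11 weeks, finish becomes 18.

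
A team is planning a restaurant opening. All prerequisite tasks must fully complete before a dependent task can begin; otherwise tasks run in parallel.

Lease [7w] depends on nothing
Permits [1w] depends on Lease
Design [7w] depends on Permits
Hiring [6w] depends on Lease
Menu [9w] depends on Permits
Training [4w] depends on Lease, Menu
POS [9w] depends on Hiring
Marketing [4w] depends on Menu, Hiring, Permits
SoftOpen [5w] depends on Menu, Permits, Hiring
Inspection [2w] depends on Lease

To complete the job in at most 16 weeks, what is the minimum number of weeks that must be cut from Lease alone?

6

Current finish: 22 weeks; target: 16.
Lease is on every critical path, so each week cut from Lease cuts the finish by one (this holds down to a finish of 16).
Need 22 − 16 = 6 weeks off Lease → Lease becomes 1 week, finish becomes 16.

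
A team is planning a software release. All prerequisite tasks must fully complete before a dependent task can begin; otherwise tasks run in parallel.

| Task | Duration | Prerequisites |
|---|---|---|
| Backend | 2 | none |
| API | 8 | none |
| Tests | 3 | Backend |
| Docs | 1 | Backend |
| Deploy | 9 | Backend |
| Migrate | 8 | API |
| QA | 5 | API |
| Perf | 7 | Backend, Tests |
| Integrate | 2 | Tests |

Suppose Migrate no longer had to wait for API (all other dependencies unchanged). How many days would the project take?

13

With the dependency in place, API→Migrate = 8+8 = 16 sets the finish at 16 days.
Without API→Migrate, Migrate's earliest start moves from 8 to 0.
New critical path: API→QA = 8+5 = 13 ⇒ 13 days.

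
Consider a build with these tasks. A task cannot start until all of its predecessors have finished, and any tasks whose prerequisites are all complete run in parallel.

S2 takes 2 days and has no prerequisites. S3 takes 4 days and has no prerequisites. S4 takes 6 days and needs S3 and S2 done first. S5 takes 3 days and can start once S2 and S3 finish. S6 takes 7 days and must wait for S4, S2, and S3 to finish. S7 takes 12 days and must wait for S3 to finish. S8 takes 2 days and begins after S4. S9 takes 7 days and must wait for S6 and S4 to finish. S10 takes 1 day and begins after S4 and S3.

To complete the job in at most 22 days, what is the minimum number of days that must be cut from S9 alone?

2

Current finish: 24 days; target: 22.
S9 is on every critical path, so each day cut from S9 cuts the finish by one (this holds down to a finish of 18).
Need 24 − 22 = 2 days off S9 → S9 becomes 5 days, finish becomes 22.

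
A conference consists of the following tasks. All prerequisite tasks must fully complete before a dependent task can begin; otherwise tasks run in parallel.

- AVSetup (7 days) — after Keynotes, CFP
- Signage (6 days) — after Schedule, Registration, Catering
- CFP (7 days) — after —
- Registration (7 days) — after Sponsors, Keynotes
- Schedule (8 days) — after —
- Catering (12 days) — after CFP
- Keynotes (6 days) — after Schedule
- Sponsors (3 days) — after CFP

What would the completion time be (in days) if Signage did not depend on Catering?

27

Before: longest chain Schedule→Keynotes→Registration→Signage = 8+6+7+6 = 27, finish 27.
Dropping Catering→Signage doesn't change Signage's earliest start (21); another predecessor still binds.
The longest chain is now Schedule→Keynotes→Registration→Signage = 8+6+7+6 = 27, so the job takes 27 days.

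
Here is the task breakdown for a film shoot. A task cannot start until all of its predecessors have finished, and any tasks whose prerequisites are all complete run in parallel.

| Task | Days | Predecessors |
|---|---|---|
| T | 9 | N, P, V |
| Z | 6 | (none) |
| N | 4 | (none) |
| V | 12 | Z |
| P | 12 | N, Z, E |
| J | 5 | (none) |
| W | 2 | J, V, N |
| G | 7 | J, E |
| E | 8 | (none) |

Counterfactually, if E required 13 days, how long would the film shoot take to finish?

Actual critical path: E→P→T = 8+12+9 = 29 ⇒ 29 days.
Since E is critical, the +5 change carries straight to that chain (now 34 days).
The critical path is still E→P→T; finish is now 34 days.

34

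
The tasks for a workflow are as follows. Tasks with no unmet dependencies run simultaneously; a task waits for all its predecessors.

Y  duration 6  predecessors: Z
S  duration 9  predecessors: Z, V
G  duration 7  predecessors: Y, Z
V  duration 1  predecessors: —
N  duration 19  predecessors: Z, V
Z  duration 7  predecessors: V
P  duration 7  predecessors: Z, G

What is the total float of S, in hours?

11

The longest chain is V→Z→Y→G→P = 1+7+6+7+7 = 28; overall finish 28 hours.
The longest chain containing S totals 17 hours.
Slack of S = 19 − 8 = 11 hours.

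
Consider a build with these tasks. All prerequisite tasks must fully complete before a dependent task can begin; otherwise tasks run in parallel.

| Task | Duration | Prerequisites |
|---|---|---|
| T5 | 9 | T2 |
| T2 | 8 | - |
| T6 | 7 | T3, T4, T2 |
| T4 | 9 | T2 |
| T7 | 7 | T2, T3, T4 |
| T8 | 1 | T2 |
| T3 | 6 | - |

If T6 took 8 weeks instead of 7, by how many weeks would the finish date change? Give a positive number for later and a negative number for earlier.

1

Baseline: T2→T4→T6 = 8+9+7 = 24 → 24 weeks.
Since T6 is critical, the +1 change carries straight to that chain (now 25 weeks).
The critical path is still T2→T4→T6; finish is now 25 weeks.
Change in finish: 25 − 24 = +1 weeks.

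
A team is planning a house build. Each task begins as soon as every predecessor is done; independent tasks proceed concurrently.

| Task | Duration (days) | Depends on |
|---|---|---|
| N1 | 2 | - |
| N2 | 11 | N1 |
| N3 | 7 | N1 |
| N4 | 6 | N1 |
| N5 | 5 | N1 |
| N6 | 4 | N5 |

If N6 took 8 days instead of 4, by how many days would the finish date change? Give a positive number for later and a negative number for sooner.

As given, the longest chain is N1→N2 = 2+11 = 13, so the finish is 13 days.
The longest path through N6 is only 11 days, so N6 has float 2.
Now N1→N5→N6 = 2+5+8 = 15 is longest, so the finish becomes 15 days.
Change in finish: 15 − 13 = +2 days.

2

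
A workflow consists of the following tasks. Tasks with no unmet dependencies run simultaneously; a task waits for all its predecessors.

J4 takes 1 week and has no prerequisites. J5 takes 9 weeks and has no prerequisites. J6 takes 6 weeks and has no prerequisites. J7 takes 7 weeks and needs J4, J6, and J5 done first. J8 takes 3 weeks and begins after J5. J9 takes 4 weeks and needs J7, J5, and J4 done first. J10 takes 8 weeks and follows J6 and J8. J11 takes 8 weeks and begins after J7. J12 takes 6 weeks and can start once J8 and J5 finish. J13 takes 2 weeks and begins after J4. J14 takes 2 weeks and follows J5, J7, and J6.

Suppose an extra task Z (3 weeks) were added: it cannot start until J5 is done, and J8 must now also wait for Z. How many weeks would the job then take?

Originally the job takes 24 weeks.
With Z inserted, J8 now waits for max(J5, Z).
New critical path: J5→J7→J11 = 9+7+8 = 24 ⇒ 24 weeks.

24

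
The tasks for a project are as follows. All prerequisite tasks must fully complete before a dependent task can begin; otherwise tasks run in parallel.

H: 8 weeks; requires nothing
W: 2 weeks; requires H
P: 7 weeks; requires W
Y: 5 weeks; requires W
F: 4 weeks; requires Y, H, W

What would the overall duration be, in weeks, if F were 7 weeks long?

22

Baseline: H→W→Y→F = 8+2+5+4 = 19 → 19 weeks.
F is on the critical path; changing it to 7 makes that path 22 weeks.
That remains the longest chain; total 22 weeks.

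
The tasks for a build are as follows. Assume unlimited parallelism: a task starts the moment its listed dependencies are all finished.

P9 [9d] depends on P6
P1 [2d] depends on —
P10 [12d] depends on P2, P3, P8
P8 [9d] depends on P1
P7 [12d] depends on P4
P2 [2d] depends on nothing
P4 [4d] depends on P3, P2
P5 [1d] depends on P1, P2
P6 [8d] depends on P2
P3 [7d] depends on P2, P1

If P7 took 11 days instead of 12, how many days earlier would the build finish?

1

As given, the longest chain is P1→P3→P4→P7 = 2+7+4+12 = 25, so the finish is 25 days.
Since P7 is critical, the -1 change carries straight to that chain (now 24 days).
No other chain overtakes it, so the finish is 24 days.
Change in finish: 24 − 25 = -1 days.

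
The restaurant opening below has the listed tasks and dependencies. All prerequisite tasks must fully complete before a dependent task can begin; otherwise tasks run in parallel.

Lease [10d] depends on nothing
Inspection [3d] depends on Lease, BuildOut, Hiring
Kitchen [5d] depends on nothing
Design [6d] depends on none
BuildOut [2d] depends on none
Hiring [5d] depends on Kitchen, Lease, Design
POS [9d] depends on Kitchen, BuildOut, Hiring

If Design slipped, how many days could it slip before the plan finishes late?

4

Critical path: Lease→Hiring→POS = 10+5+9 = 24, so the finish is 24 days.
Design finishes as early as 6 and must finish by 10.
Slack of Design = 4 − 0 = 4 days.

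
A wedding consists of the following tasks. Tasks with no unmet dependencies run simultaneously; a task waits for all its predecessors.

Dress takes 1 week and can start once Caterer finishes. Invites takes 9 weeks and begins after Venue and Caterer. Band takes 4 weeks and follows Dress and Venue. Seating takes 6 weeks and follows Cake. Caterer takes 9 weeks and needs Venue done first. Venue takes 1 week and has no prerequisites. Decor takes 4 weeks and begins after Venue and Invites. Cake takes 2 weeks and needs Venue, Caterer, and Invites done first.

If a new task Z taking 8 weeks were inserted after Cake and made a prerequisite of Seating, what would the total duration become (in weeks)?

35

Originally the project takes 27 weeks.
With Z inserted, Seating now waits for max(Cake, Z).
New critical path: Venue→Caterer→Invites→Cake→Z→Seating = 1+9+9+2+8+6 = 35 ⇒ 35 weeks.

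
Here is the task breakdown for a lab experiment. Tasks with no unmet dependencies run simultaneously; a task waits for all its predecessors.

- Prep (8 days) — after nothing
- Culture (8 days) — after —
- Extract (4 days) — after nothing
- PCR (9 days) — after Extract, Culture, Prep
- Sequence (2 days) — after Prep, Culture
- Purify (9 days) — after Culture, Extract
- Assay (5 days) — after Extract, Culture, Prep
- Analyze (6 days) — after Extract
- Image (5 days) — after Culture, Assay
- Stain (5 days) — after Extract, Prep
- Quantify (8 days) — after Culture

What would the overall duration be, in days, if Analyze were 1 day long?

Actual critical path: Prep→Assay→Image = 8+5+5 = 18 ⇒ 18 days.
The longest path through Analyze is only 10 days, so Analyze has float 8.
No other chain overtakes it, so the finish is 18 days.

18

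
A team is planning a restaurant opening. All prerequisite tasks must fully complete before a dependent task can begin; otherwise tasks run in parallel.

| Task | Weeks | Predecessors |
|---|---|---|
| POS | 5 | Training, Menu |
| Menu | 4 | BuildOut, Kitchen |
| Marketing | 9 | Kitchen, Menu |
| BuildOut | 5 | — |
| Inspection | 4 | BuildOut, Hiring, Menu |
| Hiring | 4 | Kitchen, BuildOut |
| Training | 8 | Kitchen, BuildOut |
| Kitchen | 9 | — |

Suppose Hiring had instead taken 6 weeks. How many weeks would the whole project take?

22

Actual critical path: Kitchen→Menu→Marketing = 9+4+9 = 22 ⇒ 22 weeks.
Hiring has 5 weeks of float (longest path through it is 17).
No other chain overtakes it, so the finish is 22 weeks.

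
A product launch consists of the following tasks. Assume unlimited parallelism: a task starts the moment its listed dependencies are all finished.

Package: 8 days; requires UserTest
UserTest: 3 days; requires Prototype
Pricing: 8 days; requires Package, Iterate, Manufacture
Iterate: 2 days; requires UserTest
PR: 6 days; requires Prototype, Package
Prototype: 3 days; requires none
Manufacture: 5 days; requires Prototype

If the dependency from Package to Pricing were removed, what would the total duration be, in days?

20

Before: longest chain Prototype→UserTest→Package→Pricing = 3+3+8+8 = 22, finish 22.
Without Package→Pricing, Pricing's earliest start moves from 14 to 8.
New critical path: Prototype→UserTest→Package→PR = 3+3+8+6 = 20 ⇒ 20 days.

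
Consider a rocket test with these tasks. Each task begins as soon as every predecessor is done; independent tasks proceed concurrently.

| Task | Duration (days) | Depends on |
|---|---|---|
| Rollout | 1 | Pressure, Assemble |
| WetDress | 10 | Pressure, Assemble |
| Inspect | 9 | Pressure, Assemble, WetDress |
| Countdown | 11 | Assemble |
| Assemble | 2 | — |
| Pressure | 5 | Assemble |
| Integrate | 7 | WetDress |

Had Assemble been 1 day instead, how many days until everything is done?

Critical path before the change: Assemble→Pressure→WetDress→Inspect = 2+5+10+9 = 26 giving 26 days.
Assemble is on the critical path; changing it to 1 makes that path 25 days.
No other chain overtakes it, so the finish is 25 days.

25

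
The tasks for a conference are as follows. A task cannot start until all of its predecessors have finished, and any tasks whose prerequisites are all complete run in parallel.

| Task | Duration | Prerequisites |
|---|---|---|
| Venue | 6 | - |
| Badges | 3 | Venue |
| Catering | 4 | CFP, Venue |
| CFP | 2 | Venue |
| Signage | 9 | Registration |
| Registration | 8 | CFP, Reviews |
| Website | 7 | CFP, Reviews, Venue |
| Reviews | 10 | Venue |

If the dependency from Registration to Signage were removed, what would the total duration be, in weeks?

Before: longest chain Venue→Reviews→Registration→Signage = 6+10+8+9 = 33, finish 33.
Without Registration→Signage, Signage's earliest start moves from 24 to 0.
New critical path: Venue→Reviews→Registration = 6+10+8 = 24 ⇒ 24 weeks.

24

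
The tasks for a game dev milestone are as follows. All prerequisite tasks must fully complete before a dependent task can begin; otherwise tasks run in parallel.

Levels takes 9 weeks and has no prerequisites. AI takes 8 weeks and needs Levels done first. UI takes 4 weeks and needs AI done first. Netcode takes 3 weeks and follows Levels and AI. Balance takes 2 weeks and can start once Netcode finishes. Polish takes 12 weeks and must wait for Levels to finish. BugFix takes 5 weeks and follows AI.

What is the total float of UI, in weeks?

The longest chain is Levels→AI→Netcode→Balance = 9+8+3+2 = 22; overall finish 22 weeks.
The longest chain containing UI totals 21 weeks.
So UI can slip 22 − 21 = 1 week.

1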